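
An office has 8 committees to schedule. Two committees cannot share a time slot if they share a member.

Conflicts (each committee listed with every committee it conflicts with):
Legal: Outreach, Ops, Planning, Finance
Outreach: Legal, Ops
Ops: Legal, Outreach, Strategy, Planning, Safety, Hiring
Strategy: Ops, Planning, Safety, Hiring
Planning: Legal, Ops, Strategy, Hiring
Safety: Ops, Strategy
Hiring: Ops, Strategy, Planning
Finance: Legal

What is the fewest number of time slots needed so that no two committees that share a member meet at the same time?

Ops, Strategy, Planning, Hiring all conflict with each other, so at least 4 time slots are needed.
4 time slots suffice: time slot 1 → {Ops, Finance}; time slot 2 → {Legal, Strategy}; time slot 3 → {Outreach, Planning, Safety}; time slot 4 → {Hiring}. Every pair that conflicts lands in different time slots.

4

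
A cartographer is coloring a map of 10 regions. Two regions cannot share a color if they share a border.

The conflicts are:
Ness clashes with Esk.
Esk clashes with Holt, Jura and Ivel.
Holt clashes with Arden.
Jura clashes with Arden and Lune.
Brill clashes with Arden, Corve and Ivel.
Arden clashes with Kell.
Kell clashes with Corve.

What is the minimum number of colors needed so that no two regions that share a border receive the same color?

The cycle Arden-Brill-Ivel-Esk-Jura-Arden has odd length 5, so it cannot be 2-colored; at least 3 colors are needed.
3 colors suffice: Ness=2, Esk=1, Holt=2, Jura=2, Brill=2, Arden=1, Kell=2, Lune=1, Corve=1, Ivel=3. Every pair that conflicts lands in different colors.

3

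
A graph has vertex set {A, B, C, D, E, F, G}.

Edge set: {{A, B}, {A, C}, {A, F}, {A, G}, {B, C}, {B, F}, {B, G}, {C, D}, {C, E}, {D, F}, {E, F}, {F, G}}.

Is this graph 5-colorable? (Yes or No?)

Yes

The chromatic number is 4. A, B, F, G are mutually adjacent (a clique of size 4), so at least 4 colors are needed.
A valid assignment using 4 colors: A=2, B=3, C=1, D=2, E=2, F=1, G=4.
Since 5 ≥ 4, a proper 5-coloring certainly exists.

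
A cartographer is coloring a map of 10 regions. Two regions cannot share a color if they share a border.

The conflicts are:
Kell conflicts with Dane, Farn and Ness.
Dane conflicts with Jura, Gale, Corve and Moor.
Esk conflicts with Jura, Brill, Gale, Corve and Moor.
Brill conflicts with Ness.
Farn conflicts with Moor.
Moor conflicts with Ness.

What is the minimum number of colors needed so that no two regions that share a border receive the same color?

Esk and Jura conflict, so at least 2 colors are needed.
2 colors suffice: color 1 → {Dane, Esk, Farn, Ness}; color 2 → {Kell, Jura, Brill, Gale, Corve, Moor}. Every pair that conflicts lands in different colors.

2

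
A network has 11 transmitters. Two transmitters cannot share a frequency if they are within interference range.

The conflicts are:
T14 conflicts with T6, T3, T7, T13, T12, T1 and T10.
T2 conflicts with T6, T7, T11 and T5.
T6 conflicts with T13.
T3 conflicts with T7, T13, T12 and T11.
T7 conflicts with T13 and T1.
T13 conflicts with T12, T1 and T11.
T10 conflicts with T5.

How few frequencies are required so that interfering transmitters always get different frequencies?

4

T14, T3, T7, T13 pairwise conflict, so at least 4 frequencies are needed.
4 frequencies suffice: T14=2, T2=1, T6=3, T3=3, T7=4, T13=1, T12=4, T1=3, T11=2, T10=1, T5=2. No two conflicting transmitters share a frequency.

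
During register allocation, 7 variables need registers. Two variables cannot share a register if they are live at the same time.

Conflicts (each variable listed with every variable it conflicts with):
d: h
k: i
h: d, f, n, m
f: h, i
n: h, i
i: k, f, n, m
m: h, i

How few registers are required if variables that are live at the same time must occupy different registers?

2

h and n conflict, so at least 2 registers are needed.
2 registers suffice: register 1 → {h, i}; register 2 → {d, k, f, n, m}. No two conflicting variables share a register.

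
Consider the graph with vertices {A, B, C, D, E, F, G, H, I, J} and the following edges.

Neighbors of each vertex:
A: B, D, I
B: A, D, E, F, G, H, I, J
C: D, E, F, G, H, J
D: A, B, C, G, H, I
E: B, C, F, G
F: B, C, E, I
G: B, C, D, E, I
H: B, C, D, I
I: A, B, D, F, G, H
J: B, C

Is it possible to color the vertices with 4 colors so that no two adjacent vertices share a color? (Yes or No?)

The chromatic number is 4. A, B, D, I form a clique, so at least 4 colors are needed.
A valid assignment using 4 colors: A=yellow, B=red, C=red, D=blue, E=green, F=blue, G=yellow, H=yellow, I=green, J=blue.
That is already a proper 4-coloring.

Yes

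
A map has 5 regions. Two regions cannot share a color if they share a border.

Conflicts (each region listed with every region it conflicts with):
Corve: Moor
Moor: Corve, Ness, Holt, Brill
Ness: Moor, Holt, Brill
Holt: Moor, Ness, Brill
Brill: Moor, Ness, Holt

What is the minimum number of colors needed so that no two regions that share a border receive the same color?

Moor, Ness, Holt, Brill all conflict with each other, so at least 4 colors are needed.
One proper 4-coloring: Corve=2, Moor=1, Ness=4, Holt=2, Brill=3. Every pair that conflicts lands in different colors.

4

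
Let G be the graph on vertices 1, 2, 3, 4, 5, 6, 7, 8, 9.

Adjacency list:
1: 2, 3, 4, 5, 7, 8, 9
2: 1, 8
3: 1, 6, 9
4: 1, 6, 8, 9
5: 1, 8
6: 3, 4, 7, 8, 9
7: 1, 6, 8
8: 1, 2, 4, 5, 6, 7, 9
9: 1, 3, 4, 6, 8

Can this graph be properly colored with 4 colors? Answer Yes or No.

The chromatic number is 4. 1, 4, 8, 9 form a clique, so at least 4 colors are needed.
4 colors suffice: 1=blue, 2=green, 3=red, 4=yellow, 5=green, 6=blue, 7=green, 8=red, 9=green.
That is already a proper 4-coloring.

Yes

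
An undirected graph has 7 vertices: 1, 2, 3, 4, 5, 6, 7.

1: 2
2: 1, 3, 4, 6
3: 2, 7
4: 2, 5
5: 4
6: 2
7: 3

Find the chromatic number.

2

2 and 6 are adjacent, so at least 2 colors are needed.
2 colors suffice: color red → {2, 5, 7}; color blue → {1, 3, 4, 6}. No two adjacent vertices share a color.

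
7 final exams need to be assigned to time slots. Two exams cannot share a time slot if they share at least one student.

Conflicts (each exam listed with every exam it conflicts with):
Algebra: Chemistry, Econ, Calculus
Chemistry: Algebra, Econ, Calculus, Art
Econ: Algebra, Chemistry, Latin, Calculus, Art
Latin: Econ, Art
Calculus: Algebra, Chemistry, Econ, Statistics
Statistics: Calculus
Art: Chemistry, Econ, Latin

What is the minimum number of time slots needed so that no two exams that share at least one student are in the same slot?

Algebra, Chemistry, Econ, Calculus are mutually in conflict, so at least 4 time slots are needed.
4 time slots suffice: Algebra=4, Chemistry=2, Econ=1, Latin=2, Calculus=3, Statistics=1, Art=3. No two conflicting exams share a time slot.

4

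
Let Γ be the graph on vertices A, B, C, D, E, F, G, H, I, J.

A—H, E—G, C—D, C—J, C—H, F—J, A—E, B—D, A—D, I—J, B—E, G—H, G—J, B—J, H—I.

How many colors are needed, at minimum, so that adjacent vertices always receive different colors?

2

G and H are adjacent, so at least 2 colors are needed.
2 colors suffice: color 1 → {D, E, H, J}; color 2 → {A, B, C, F, G, I}. Each edge has distinct colors on its endpoints.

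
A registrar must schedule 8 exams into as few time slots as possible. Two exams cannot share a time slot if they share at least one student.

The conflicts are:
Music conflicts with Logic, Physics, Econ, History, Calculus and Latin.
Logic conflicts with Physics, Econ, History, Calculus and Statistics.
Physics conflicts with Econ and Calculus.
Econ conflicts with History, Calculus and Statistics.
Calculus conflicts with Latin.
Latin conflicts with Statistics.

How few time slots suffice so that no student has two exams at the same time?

Music, Logic, Physics, Econ, Calculus all conflict with each other, so at least 5 time slots are needed.
5 time slots suffice: time slot 1 → {Music, Statistics}; time slot 2 → {Logic, Latin}; time slot 3 → {Econ}; time slot 4 → {History, Calculus}; time slot 5 → {Physics}. Each listed conflict is separated.

5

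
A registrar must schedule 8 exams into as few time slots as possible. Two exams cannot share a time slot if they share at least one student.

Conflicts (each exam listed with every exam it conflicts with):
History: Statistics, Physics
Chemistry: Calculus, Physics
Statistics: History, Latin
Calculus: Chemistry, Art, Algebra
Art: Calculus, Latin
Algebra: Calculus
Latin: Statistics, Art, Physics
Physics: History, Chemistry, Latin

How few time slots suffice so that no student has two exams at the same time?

3

The cycle Physics-Chemistry-Calculus-Art-Latin-Physics has odd length 5, so it cannot be 2-colored; at least 3 time slots are needed.
3 time slots suffice: time slot 1 → {History, Calculus, Latin}; time slot 2 → {Statistics, Art, Algebra, Physics}; time slot 3 → {Chemistry}. Every pair that conflicts lands in different time slots.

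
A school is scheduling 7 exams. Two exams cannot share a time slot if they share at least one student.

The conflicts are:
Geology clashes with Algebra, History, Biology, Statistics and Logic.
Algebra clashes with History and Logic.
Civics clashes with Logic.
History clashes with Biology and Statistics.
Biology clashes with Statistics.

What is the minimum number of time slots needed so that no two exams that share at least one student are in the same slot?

Geology, History, Biology, Statistics are mutually in conflict, so at least 4 time slots are needed.
4 time slots suffice: time slot 1 → {Geology, Civics}; time slot 2 → {History, Logic}; time slot 3 → {Algebra, Statistics}; time slot 4 → {Biology}. Every pair that conflicts lands in different time slots.

4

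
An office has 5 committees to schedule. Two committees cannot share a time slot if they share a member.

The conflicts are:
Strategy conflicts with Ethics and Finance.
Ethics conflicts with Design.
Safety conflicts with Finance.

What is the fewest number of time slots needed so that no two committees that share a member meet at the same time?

2

Safety and Finance conflict, so at least 2 time slots are needed.
2 time slots suffice: time slot 1 → {Ethics, Finance}; time slot 2 → {Strategy, Design, Safety}. No two conflicting committees share a time slot.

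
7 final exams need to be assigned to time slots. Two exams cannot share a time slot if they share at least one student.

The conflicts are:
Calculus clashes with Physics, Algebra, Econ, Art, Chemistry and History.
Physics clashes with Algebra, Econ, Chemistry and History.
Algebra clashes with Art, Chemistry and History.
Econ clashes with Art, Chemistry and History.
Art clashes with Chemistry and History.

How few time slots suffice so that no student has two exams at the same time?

Calculus, Physics, Algebra, Chemistry all conflict with each other, so at least 4 time slots are needed.
A valid assignment using 4 time slots: Calculus=1, Physics=3, Algebra=4, Econ=4, Art=3, Chemistry=2, History=2. No two conflicting exams share a time slot.

4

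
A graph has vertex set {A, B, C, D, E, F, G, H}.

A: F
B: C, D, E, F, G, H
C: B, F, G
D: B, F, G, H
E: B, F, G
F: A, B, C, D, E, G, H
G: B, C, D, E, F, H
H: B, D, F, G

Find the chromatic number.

5

B, D, F, G, H form a clique, so at least 5 colors are needed.
5 colors suffice: A=2, B=3, C=4, D=5, E=4, F=1, G=2, H=4. Every edge joins two different colors.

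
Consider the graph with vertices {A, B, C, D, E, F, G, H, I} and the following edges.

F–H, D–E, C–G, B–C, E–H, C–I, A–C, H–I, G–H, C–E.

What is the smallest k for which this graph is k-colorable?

C and G are adjacent, so at least 2 colors are needed.
2 colors suffice: A=2, B=2, C=1, D=1, E=2, F=2, G=2, H=1, I=2. Each edge has distinct colors on its endpoints.

2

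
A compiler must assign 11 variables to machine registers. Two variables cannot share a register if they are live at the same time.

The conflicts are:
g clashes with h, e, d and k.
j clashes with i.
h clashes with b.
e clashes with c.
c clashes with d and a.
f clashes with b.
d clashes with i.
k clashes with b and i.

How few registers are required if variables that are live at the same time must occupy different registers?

k and b conflict, so at least 2 registers are needed.
2 registers suffice: register 1 → {g, c, b, i}; register 2 → {j, h, e, f, d, k, a}. Each listed conflict is separated.

2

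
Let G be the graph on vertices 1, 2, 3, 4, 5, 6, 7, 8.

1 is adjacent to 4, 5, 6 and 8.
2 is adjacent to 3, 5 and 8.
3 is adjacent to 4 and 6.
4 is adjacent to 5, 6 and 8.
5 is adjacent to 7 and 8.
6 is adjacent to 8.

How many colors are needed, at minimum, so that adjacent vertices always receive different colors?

1, 4, 5, 8 are mutually adjacent (a clique of size 4), so at least 4 colors are needed.
4 colors suffice: color red → {5, 6}; color blue → {2, 4, 7}; color green → {3, 8}; color yellow → {1}. No two adjacent vertices share a color.

4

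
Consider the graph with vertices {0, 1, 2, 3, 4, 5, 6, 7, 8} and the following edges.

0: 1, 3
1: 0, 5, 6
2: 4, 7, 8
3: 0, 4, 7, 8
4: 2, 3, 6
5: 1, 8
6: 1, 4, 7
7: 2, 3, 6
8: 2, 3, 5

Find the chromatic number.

3

The cycle 0-3-8-5-1-0 has odd length 5, so it cannot be 2-colored; at least 3 colors are needed.
A valid assignment using 3 colors: 0=c, 1=b, 2=a, 3=a, 4=b, 5=a, 6=a, 7=b, 8=b. No two adjacent vertices share a color.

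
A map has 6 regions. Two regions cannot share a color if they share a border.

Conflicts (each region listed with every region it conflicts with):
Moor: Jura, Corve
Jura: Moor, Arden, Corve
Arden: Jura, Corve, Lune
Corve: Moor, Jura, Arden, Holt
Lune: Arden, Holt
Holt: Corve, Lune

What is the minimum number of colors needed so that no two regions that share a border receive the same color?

Jura, Arden, Corve are mutually in conflict, so at least 3 colors are needed.
3 colors suffice: color 1 → {Corve, Lune}; color 2 → {Jura, Holt}; color 3 → {Moor, Arden}. Each listed conflict is separated.

3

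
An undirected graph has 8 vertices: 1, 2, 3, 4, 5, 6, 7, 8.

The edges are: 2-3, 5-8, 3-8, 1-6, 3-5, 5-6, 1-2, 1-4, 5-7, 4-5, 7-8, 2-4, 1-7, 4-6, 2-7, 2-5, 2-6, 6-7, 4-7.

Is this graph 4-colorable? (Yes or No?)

No

1, 2, 4, 6, 7 are pairwise adjacent (a clique of size 5), so at least 5 colors are needed.
So 4 colors are not enough.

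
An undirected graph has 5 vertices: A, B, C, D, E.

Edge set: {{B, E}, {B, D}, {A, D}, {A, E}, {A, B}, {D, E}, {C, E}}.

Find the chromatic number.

4

A, B, D, E are mutually adjacent (a clique of size 4), so at least 4 colors are needed.
4 colors suffice: color red → {E}; color blue → {A, C}; color green → {B}; color yellow → {D}. Each edge has distinct colors on its endpoints.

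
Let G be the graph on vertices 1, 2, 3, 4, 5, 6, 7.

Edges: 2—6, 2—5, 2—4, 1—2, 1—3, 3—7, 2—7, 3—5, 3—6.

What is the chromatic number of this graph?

2 and 4 are adjacent, so at least 2 colors are needed.
2 colors suffice: color a → {2, 3}; color b → {1, 4, 5, 6, 7}. No two adjacent vertices share a color.

2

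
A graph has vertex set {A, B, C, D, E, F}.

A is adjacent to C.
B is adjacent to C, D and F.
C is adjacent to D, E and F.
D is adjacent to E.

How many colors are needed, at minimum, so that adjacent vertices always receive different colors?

C, D, E are mutually adjacent, so at least 3 colors are needed.
3 colors suffice: color 1 → {C}; color 2 → {A, B, E}; color 3 → {D, F}. No two adjacent vertices share a color.

3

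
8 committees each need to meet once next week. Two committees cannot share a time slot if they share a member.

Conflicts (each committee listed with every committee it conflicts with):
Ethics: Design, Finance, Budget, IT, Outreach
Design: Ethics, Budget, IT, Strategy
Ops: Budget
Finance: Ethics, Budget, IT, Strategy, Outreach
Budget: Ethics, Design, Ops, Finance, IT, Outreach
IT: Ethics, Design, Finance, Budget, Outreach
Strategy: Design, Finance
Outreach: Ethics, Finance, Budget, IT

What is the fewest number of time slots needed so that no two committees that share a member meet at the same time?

Ethics, Finance, Budget, IT, Outreach are mutually in conflict, so at least 5 time slots are needed.
5 time slots suffice: time slot 1 → {Budget, Strategy}; time slot 2 → {Ops, IT}; time slot 3 → {Design, Finance}; time slot 4 → {Ethics}; time slot 5 → {Outreach}. Each listed conflict is separated.

5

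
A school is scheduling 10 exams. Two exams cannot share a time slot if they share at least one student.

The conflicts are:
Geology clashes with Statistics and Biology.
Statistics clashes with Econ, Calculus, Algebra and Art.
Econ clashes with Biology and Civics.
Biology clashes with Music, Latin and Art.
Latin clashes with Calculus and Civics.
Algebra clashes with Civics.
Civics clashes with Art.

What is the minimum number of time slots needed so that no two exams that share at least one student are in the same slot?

The cycle Statistics-Algebra-Civics-Latin-Calculus-Statistics has odd length 5, so it cannot be 2-colored; at least 3 time slots are needed.
3 time slots suffice: time slot 1 → {Statistics, Biology, Civics}; time slot 2 → {Geology, Econ, Music, Latin, Algebra, Art}; time slot 3 → {Calculus}. Every pair that conflicts lands in different time slots.

3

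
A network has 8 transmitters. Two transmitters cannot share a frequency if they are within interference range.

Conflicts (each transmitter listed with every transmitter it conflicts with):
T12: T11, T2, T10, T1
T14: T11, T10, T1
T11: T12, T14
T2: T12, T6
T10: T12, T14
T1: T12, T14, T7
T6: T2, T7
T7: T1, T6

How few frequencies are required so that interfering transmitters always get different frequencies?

3

The cycle T1-T12-T2-T6-T7-T1 has odd length 5, so it cannot be 2-colored; at least 3 frequencies are needed.
A valid assignment using 3 frequencies: T12=1, T14=1, T11=2, T2=2, T10=2, T1=2, T6=3, T7=1. Every pair that conflicts lands in different frequencies.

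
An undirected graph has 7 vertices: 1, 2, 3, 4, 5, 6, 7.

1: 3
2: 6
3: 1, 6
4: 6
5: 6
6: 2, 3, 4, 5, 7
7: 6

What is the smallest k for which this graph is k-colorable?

2

3 and 6 are adjacent, so at least 2 colors are needed.
2 colors suffice: color red → {1, 6}; color blue → {2, 3, 4, 5, 7}. No two adjacent vertices share a color.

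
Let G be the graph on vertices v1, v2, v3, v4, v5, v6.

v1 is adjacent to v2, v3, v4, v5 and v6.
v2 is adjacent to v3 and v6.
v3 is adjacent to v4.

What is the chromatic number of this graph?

3

v1, v3, v4 are mutually adjacent, so at least 3 colors are needed.
3 colors suffice: v1=red, v2=green, v3=blue, v4=green, v5=blue, v6=blue. No two adjacent vertices share a color.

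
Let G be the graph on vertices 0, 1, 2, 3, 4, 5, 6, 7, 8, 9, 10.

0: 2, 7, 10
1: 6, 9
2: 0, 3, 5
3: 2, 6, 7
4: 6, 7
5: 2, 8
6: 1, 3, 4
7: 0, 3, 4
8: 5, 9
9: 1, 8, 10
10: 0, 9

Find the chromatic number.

3

The cycle 6-1-9-8-5-2-3-6 has odd length 7, so it cannot be 2-colored; at least 3 colors are needed.
3 colors suffice: color red → {2, 6, 7, 9}; color blue → {0, 1, 3, 4, 8}; color green → {5, 10}. Every edge joins two different colors.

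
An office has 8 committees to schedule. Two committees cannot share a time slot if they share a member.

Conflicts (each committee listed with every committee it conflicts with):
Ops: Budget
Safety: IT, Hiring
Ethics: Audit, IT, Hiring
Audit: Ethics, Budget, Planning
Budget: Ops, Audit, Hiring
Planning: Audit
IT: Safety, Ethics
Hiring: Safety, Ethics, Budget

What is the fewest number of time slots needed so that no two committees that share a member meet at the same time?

Ethics and Hiring conflict, so at least 2 time slots are needed.
2 time slots suffice: Ops=2, Safety=1, Ethics=1, Audit=2, Budget=1, Planning=1, IT=2, Hiring=2. Every pair that conflicts lands in different time slots.

2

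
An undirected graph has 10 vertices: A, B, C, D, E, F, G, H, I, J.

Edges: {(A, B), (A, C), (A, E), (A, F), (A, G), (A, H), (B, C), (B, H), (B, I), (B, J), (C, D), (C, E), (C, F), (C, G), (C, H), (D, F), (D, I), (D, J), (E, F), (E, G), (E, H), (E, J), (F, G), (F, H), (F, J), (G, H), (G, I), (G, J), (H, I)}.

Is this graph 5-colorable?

No

A, C, E, F, G, H are pairwise adjacent (a clique of size 6), so at least 6 colors are needed.
So 5 colors are not enough.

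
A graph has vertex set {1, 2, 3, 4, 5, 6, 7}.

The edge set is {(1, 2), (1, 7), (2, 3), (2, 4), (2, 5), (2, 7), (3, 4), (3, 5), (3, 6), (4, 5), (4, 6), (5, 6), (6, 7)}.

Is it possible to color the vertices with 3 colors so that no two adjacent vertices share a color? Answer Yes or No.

3, 4, 5, 6 are pairwise adjacent (a clique of size 4), so at least 4 colors are needed.
So 3 colors are not enough.

No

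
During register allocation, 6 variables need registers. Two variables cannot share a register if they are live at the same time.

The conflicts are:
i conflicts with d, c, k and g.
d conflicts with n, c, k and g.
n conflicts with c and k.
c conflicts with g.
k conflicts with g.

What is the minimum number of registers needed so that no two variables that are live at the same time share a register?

4

i, d, k, g pairwise conflict, so at least 4 registers are needed.
Using 4 registers: i=2, d=1, n=2, c=3, k=3, g=4. Every pair that conflicts lands in different registers.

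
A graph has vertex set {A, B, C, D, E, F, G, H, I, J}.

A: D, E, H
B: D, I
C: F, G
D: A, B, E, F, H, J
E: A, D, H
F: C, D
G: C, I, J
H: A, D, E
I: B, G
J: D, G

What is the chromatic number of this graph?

4

A, D, E, H are mutually adjacent (a clique of size 4), so at least 4 colors are needed.
4 colors suffice: A=3, B=2, C=2, D=1, E=2, F=3, G=1, H=4, I=3, J=2. Each edge has distinct colors on its endpoints.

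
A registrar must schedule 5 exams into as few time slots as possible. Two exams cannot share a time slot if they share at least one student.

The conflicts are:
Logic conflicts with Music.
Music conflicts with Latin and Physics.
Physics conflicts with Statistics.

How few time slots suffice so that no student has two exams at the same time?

2

Music and Latin conflict, so at least 2 time slots are needed.
A valid assignment using 2 time slots: Logic=2, Music=1, Latin=2, Physics=2, Statistics=1. No two conflicting exams share a time slot.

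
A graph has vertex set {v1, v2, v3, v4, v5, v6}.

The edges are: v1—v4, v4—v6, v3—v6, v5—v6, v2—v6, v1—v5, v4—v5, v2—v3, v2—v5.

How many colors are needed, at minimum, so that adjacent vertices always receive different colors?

3

v1, v4, v5 are mutually adjacent, so at least 3 colors are needed.
3 colors suffice: color 1 → {v1, v6}; color 2 → {v3, v5}; color 3 → {v2, v4}. Each edge has distinct colors on its endpoints.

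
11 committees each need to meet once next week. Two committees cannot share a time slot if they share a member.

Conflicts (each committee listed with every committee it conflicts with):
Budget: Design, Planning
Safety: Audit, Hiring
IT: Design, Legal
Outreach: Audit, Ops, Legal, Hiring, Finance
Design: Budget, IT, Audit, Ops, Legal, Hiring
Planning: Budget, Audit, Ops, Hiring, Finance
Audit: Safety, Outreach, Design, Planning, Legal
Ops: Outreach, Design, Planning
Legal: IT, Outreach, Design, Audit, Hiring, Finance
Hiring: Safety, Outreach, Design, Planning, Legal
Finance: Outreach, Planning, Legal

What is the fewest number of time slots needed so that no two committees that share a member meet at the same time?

3

Outreach, Legal, Finance are mutually in conflict, so at least 3 time slots are needed.
A valid assignment using 3 time slots: Budget=2, Safety=1, IT=3, Outreach=1, Design=1, Planning=1, Audit=3, Ops=2, Legal=2, Hiring=3, Finance=3. Every pair that conflicts lands in different time slots.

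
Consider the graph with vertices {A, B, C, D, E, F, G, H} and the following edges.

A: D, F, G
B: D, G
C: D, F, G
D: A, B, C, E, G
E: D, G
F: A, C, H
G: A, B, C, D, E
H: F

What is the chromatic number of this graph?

3

D, E, G are pairwise adjacent, so at least 3 colors are needed.
3 colors suffice: color red → {D, F}; color blue → {G, H}; color green → {A, B, C, E}. Every edge joins two different colors.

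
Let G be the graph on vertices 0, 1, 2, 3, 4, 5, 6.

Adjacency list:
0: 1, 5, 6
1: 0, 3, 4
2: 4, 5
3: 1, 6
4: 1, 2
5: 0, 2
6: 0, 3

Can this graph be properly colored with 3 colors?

Yes

The chromatic number is 3. The cycle 2-5-0-1-4-2 has odd length 5, so it cannot be 2-colored; at least 3 colors are needed.
A valid assignment using 3 colors: 0=red, 1=blue, 2=green, 3=red, 4=red, 5=blue, 6=blue.
That is already a proper 3-coloring.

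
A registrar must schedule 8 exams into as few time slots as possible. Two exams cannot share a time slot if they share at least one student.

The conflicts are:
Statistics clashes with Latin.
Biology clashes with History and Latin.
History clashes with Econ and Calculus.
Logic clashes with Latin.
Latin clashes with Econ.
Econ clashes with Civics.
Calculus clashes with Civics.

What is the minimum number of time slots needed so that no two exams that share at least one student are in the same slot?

2

History and Econ conflict, so at least 2 time slots are needed.
2 time slots suffice: Statistics=2, Biology=2, History=1, Logic=2, Latin=1, Econ=2, Calculus=2, Civics=1. Every pair that conflicts lands in different time slots.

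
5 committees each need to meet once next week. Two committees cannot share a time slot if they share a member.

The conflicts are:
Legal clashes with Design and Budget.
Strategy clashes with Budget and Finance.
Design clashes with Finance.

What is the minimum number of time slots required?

The cycle Budget-Legal-Design-Finance-Strategy-Budget has odd length 5, so it cannot be 2-colored; at least 3 time slots are needed.
3 time slots suffice: time slot 1 → {Strategy, Design}; time slot 2 → {Legal, Finance}; time slot 3 → {Budget}. No two conflicting committees share a time slot.

3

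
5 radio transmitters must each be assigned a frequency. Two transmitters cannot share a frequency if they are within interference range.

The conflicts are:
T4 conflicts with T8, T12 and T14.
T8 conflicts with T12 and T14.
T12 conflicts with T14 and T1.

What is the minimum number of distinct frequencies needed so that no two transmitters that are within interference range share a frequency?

T4, T8, T12, T14 all conflict with each other, so at least 4 frequencies are needed.
4 frequencies suffice: frequency 1 → {T12}; frequency 2 → {T4, T1}; frequency 3 → {T14}; frequency 4 → {T8}. Each listed conflict is separated.

4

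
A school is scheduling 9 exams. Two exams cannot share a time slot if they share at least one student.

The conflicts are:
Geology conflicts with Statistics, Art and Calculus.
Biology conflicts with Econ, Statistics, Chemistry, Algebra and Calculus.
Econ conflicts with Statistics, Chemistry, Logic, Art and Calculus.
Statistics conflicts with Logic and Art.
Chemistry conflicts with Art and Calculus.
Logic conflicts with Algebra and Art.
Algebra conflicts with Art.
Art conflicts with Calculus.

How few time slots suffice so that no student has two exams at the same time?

Econ, Statistics, Logic, Art pairwise conflict, so at least 4 time slots are needed.
4 time slots suffice: Geology=2, Biology=1, Econ=2, Statistics=3, Chemistry=4, Logic=4, Algebra=2, Art=1, Calculus=3. Every pair that conflicts lands in different time slots.

4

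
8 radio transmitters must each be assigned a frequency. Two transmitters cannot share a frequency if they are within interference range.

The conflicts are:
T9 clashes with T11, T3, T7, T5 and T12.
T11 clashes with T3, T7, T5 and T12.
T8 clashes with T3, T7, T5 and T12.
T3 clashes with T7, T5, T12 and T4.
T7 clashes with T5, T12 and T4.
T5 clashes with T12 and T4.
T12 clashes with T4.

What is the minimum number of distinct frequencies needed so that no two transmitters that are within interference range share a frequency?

6

T9, T11, T3, T7, T5, T12 all conflict with each other, so at least 6 frequencies are needed.
6 frequencies suffice: T9=6, T11=5, T8=5, T3=4, T7=2, T5=3, T12=1, T4=5. No two conflicting transmitters share a frequency.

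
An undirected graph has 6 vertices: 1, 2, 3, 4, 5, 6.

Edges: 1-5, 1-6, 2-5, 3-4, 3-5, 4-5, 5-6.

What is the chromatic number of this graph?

3

1, 5, 6 form a triangle, so at least 3 colors are needed.
A valid assignment using 3 colors: 1=blue, 2=blue, 3=blue, 4=green, 5=red, 6=green. Each edge has distinct colors on its endpoints.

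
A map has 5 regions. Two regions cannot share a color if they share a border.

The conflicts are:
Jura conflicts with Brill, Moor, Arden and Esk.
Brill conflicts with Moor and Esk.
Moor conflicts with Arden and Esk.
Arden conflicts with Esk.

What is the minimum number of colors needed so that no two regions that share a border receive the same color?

4

Jura, Moor, Arden, Esk pairwise conflict, so at least 4 colors are needed.
A valid assignment using 4 colors: Jura=2, Brill=4, Moor=1, Arden=4, Esk=3. Each listed conflict is separated.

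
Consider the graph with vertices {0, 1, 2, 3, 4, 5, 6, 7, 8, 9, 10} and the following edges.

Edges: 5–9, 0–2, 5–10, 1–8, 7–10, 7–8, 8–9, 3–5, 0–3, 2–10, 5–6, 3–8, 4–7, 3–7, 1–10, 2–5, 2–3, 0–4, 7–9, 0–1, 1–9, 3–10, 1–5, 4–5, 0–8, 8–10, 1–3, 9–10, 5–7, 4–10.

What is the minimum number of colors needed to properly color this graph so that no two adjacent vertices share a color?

4

2, 3, 5, 10 are pairwise adjacent (a clique of size 4), so at least 4 colors are needed.
4 colors suffice: color a → {0, 6, 10}; color b → {5, 8}; color c → {3, 4, 9}; color d → {1, 2, 7}. No two adjacent vertices share a color.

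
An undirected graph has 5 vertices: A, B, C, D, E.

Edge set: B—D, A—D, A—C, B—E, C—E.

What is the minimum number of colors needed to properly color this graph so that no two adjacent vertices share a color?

3

The cycle E-B-D-A-C-E has odd length 5, so it cannot be 2-colored; at least 3 colors are needed.
3 colors suffice: A=2, B=2, C=1, D=1, E=3. Every edge joins two different colors.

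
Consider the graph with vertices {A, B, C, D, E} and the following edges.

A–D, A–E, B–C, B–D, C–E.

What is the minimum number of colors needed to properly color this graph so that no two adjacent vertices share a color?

3

The cycle E-C-B-D-A-E has odd length 5, so it cannot be 2-colored; at least 3 colors are needed.
A valid assignment using 3 colors: A=1, B=1, C=3, D=2, E=2. Every edge joins two different colors.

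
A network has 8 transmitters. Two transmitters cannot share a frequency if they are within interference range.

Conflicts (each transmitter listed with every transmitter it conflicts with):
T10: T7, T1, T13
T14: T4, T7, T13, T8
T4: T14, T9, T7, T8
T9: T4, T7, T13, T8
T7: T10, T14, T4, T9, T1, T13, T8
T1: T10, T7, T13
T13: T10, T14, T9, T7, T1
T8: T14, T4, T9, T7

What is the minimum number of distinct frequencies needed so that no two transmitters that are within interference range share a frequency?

4

T4, T9, T7, T8 all conflict with each other, so at least 4 frequencies are needed.
4 frequencies suffice: frequency 1 → {T7}; frequency 2 → {T4, T13}; frequency 3 → {T10, T14, T9}; frequency 4 → {T1, T8}. No two conflicting transmitters share a frequency.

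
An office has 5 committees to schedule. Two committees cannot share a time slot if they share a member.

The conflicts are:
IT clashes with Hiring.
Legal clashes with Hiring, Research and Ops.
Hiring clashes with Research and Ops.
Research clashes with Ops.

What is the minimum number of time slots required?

Legal, Hiring, Research, Ops are mutually in conflict, so at least 4 time slots are needed.
4 time slots suffice: IT=2, Legal=4, Hiring=1, Research=3, Ops=2. Every pair that conflicts lands in different time slots.

4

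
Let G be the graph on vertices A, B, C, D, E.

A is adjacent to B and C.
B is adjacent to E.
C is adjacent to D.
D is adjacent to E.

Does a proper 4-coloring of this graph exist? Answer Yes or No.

The chromatic number is 3. The cycle B-A-C-D-E-B has odd length 5, so it cannot be 2-colored; at least 3 colors are needed.
3 colors suffice: color 1 → {B, C}; color 2 → {A, D}; color 3 → {E}.
Since 4 ≥ 3, a proper 4-coloring certainly exists.

Yes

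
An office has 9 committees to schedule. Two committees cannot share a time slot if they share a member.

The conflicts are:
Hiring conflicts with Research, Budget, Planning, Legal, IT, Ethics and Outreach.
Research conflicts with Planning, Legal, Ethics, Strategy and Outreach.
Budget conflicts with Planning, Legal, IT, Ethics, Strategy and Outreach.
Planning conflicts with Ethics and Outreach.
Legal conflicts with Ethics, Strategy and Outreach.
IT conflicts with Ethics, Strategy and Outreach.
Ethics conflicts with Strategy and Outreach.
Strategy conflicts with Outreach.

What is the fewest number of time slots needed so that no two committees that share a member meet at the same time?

Budget, IT, Ethics, Strategy, Outreach are mutually in conflict, so at least 5 time slots are needed.
5 time slots suffice: time slot 1 → {Outreach}; time slot 2 → {Ethics}; time slot 3 → {Research, Budget}; time slot 4 → {Hiring, Strategy}; time slot 5 → {Planning, Legal, IT}. Every pair that conflicts lands in different time slots.

5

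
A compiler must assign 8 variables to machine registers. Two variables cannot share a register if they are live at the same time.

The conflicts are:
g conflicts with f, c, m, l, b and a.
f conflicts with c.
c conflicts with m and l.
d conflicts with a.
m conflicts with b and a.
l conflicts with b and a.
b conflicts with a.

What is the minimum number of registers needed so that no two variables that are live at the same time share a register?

4

g, m, b, a all conflict with each other, so at least 4 registers are needed.
4 registers suffice: register 1 → {g, d}; register 2 → {c, a}; register 3 → {f, m, l}; register 4 → {b}. Each listed conflict is separated.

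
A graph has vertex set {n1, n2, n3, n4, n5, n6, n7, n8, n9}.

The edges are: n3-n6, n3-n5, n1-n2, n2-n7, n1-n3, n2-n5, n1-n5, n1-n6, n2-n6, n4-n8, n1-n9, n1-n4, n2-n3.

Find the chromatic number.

n1, n2, n3, n6 are pairwise adjacent (a clique of size 4), so at least 4 colors are needed.
4 colors suffice: color 1 → {n1, n7, n8}; color 2 → {n2, n4, n9}; color 3 → {n3}; color 4 → {n5, n6}. Each edge has distinct colors on its endpoints.

4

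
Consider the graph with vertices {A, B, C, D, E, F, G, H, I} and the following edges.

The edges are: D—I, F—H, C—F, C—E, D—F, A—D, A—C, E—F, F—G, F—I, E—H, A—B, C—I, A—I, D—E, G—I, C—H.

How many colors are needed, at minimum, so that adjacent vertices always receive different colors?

4

C, E, F, H form a clique, so at least 4 colors are needed.
4 colors suffice: color 1 → {A, F}; color 2 → {B, E, I}; color 3 → {C, D, G}; color 4 → {H}. Each edge has distinct colors on its endpoints.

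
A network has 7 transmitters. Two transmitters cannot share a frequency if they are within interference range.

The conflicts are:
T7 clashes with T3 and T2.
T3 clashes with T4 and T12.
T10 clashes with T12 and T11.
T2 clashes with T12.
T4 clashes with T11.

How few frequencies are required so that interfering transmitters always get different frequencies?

The cycle T11-T10-T12-T3-T4-T11 has odd length 5, so it cannot be 2-colored; at least 3 frequencies are needed.
3 frequencies suffice: frequency 1 → {T7, T12, T11}; frequency 2 → {T3, T10, T2}; frequency 3 → {T4}. No two conflicting transmitters share a frequency.

3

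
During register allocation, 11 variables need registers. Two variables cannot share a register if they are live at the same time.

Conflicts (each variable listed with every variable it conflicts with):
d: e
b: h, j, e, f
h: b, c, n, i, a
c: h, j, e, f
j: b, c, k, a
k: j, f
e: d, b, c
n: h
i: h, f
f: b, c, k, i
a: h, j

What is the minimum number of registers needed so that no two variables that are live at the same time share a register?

2

b and j conflict, so at least 2 registers are needed.
2 registers suffice: register 1 → {h, j, e, f}; register 2 → {d, b, c, k, n, i, a}. Every pair that conflicts lands in different registers.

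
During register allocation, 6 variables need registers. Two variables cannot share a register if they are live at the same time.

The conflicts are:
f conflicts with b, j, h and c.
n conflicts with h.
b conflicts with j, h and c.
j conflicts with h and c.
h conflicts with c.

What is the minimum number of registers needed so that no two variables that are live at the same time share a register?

5

f, b, j, h, c are mutually in conflict, so at least 5 registers are needed.
5 registers suffice: register 1 → {h}; register 2 → {n, j}; register 3 → {b}; register 4 → {f}; register 5 → {c}. Every pair that conflicts lands in different registers.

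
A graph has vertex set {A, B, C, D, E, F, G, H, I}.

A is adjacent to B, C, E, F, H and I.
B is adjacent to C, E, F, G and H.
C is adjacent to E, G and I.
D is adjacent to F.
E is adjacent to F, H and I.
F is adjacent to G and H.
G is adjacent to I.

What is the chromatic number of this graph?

A, B, E, F, H are mutually adjacent (a clique of size 5), so at least 5 colors are needed.
5 colors suffice: color red → {C, F}; color blue → {D, E, G}; color green → {A}; color yellow → {B, I}; color purple → {H}. Every edge joins two different colors.

5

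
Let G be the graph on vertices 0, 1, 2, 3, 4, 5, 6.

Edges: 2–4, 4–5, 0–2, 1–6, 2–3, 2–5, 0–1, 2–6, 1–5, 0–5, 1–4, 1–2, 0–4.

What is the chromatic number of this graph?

0, 1, 2, 4, 5 are pairwise adjacent (a clique of size 5), so at least 5 colors are needed.
5 colors suffice: color a → {2}; color b → {1, 3}; color c → {0, 6}; color d → {4}; color e → {5}. Each edge has distinct colors on its endpoints.

5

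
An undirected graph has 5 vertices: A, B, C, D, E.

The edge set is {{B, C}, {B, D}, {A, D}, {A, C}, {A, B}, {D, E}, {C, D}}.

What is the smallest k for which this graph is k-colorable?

4

A, B, C, D form a clique, so at least 4 colors are needed.
4 colors suffice: color 1 → {D}; color 2 → {C, E}; color 3 → {B}; color 4 → {A}. Every edge joins two different colors.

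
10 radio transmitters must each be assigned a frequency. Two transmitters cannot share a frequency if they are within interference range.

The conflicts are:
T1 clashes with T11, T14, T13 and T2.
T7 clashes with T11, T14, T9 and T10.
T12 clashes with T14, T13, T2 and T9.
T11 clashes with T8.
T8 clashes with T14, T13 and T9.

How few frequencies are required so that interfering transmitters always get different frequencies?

2

T7 and T11 conflict, so at least 2 frequencies are needed.
Using 2 frequencies: T1=1, T7=1, T12=1, T11=2, T8=1, T14=2, T13=2, T2=2, T9=2, T10=2. No two conflicting transmitters share a frequency.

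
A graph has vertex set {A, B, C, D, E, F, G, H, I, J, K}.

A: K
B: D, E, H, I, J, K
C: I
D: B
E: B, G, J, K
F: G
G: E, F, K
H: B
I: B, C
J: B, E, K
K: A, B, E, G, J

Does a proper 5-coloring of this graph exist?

Yes

The chromatic number is 4. B, E, J, K are pairwise adjacent (a clique of size 4), so at least 4 colors are needed.
4 colors suffice: color red → {A, B, C, G}; color blue → {D, F, H, I, K}; color green → {E}; color yellow → {J}.
Since 5 ≥ 4, a proper 5-coloring certainly exists.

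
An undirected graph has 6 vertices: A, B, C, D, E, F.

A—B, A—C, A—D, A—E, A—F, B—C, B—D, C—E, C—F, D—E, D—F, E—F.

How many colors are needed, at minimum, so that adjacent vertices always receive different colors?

4

A, C, E, F are pairwise adjacent (a clique of size 4), so at least 4 colors are needed.
4 colors suffice: color red → {A}; color blue → {C, D}; color green → {B, E}; color yellow → {F}. Each edge has distinct colors on its endpoints.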